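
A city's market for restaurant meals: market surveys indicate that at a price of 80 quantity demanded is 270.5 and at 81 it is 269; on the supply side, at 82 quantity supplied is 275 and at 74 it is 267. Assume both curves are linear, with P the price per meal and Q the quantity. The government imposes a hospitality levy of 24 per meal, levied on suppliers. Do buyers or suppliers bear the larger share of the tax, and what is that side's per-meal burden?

Demand slope: (269 − 270.5)/(81 − 80) = -1.5, so Qd = 390.5 − 1.5P.
Supply slope: (267 − 275)/(74 − 82) = 1, so Qs = P + 193.
Before the tax: set 390.5 − 1.5P = P + 193 → P* = 79, Q* = 272.
With the tax collected from suppliers, supply shifts: Qs = (P − 24) + 193.
Solving gives Q = 257.6 with buyers paying 88.6 and suppliers receiving 64.6 (the 24 wedge).
Per-meal burden: buyers 9.6, suppliers 14.4.
Suppliers take the larger share because supply is less price-elastic here (demand slope 1.5 vs supply slope 1).
The less price-elastic side of the market bears the larger share of a per-unit tax.

Suppliers bear the larger share: 14.4 per meal.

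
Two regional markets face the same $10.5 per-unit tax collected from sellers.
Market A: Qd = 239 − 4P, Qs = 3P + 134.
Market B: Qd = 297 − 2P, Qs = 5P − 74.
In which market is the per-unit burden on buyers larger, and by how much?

Market A: pre-tax P* = $15, Q* = 179; post-tax Q = 161; per-unit burden on buyers = $4.5.
Market B: pre-tax P* = $53, Q* = 191; post-tax Q = 176; per-unit burden on buyers = $7.5.
Difference: $4.5 vs $7.5 → market B is larger by $3.

Market B, by $3.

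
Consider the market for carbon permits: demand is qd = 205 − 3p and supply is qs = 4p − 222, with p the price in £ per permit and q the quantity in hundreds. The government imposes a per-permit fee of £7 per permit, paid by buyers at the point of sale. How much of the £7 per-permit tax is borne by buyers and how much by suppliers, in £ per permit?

Before the tax: set 205 − 3p = 4p − 222 → p* = £61, q* = 22.
With the tax collected from buyers, demand (in seller-price terms) shifts: qd = 205 − 3(p + 7).
Solving gives q = 10 with buyers paying £65 and suppliers receiving £58 (the £7 wedge).
Burden on buyers: £4; on suppliers: £3. (They sum to £7.)

Buyers bear £4 per permit; suppliers bear £3 per permit.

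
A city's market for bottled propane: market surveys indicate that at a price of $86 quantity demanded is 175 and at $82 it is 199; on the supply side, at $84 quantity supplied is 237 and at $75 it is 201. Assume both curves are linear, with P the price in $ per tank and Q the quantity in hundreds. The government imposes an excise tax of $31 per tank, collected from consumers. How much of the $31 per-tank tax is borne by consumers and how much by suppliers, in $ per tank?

Demand slope: (199 − 175)/(82 − 86) = -6, so Qd = 691 − 6P.
Supply slope: (201 − 237)/(75 − 84) = 4, so Qs = 4P − 99.
Before the tax: set 691 − 6P = 4P − 99 → P* = $79, Q* = 217.
With the tax collected from consumers, demand (in seller-price terms) shifts: Qd = 691 − 6(P + 31).
Solving gives Q = 142.6 with consumers paying $91.4 and suppliers receiving $60.4 (the $31 wedge).
Burden on consumers: $12.4; on suppliers: $18.6. (They sum to $31.)
The less price-elastic side of the market bears the larger share of a per-unit tax.

Consumers bear $12.4 per tank; suppliers bear $18.6 per tank.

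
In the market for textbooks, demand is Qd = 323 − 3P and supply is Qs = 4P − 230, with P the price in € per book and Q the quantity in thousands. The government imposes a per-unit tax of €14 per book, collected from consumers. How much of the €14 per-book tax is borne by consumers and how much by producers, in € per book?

Before the tax: set 323 − 3P = 4P − 230 → P* = €79, Q* = 86.
With the tax collected from consumers, demand (in seller-price terms) shifts: Qd = 323 − 3(P + 14).
Solving gives Q = 62 with consumers paying €87 and producers receiving €73 (the €14 wedge).
Burden on consumers: €8; on producers: €6. (They sum to €14.)
The less price-elastic side of the market bears the larger share of a per-unit tax.

Consumers bear €8 per book; producers bear €6 per book.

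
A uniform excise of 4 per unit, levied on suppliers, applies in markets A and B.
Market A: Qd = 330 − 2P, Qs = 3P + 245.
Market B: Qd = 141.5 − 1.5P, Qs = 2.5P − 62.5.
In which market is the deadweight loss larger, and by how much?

Market A, by 2.1.

Market A: pre-tax P* = 17, Q* = 296; post-tax Q = 291.2; deadweight loss = 9.6.
Market B: pre-tax P* = 51, Q* = 65; post-tax Q = 61.25; deadweight loss = 7.5.
Difference: 9.6 vs 7.5 → market A is larger by 2.1.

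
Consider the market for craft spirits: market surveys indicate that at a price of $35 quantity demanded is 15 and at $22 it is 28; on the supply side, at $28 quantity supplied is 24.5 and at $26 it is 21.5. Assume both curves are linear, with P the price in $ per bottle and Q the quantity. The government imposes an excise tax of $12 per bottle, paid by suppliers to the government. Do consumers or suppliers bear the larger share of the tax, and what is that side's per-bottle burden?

Consumers bear the larger share: $7.2 per bottle.

Demand slope: (28 − 15)/(22 − 35) = -1, so Qd = 50 − P.
Supply slope: (21.5 − 24.5)/(26 − 28) = 1.5, so Qs = 1.5P − 17.5.
Before the tax: set 50 − P = 1.5P − 17.5 → P* = $27, Q* = 23.
With the tax collected from suppliers, supply shifts: Qs = 1.5(P − 12) − 17.5.
New equilibrium: consumers pay $34.2, suppliers receive $22.2, Q = 15.8. (Wedge: Pb − Ps = 12.)
Per-bottle burden: consumers $7.2, suppliers $4.8.
Consumers take the larger share because demand is less price-elastic here (demand slope 1 vs supply slope 1.5).
The less price-elastic side of the market bears the larger share of a per-unit tax.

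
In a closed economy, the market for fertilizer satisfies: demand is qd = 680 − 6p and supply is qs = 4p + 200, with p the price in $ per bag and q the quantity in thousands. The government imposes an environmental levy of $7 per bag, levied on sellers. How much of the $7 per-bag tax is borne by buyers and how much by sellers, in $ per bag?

Without the tax, 680 − 6p = 4p + 200 gives 10p = 480, so p* = $48 and q* = 392.
With the tax collected from sellers, supply shifts: qs = 4(p − 7) + 200.
New equilibrium: buyers pay $50.8, sellers receive $43.8, q = 375.2. (Wedge: pb − ps = 7.)
Burden on buyers: $2.8; on sellers: $4.2. (They sum to $7.)
The less price-elastic side of the market bears the larger share of a per-unit tax.

Buyers bear $2.8 per bag; sellers bear $4.2 per bag.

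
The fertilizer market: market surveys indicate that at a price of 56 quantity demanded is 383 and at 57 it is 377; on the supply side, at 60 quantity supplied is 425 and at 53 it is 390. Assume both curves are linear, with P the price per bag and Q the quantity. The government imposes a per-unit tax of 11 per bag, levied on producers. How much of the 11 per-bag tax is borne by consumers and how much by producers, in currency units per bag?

Demand slope: (377 − 383)/(57 − 56) = -6, so Qd = 719 − 6P.
Supply slope: (390 − 425)/(53 − 60) = 5, so Qs = 5P + 125.
Without the tax, 719 − 6P = 5P + 125 gives 11P = 594, so P* = 54 and Q* = 395.
With the tax collected from producers, supply shifts: Qs = 5(P − 11) + 125.
New equilibrium: consumers pay 59, producers receive 48, Q = 365. (Wedge: Pb − Ps = 11.)
Burden on consumers: 5; on producers: 6. (They sum to 11.)

Consumers bear 5 per bag; producers bear 6 per bag.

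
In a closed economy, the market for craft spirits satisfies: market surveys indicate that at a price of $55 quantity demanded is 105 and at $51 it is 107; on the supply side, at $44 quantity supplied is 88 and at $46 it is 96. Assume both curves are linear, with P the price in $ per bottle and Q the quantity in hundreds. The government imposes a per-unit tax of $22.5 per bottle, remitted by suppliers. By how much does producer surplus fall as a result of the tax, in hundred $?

Demand slope: (107 − 105)/(51 − 55) = -0.5, so Qd = 132.5 − 0.5P.
Supply slope: (96 − 88)/(46 − 44) = 4, so Qs = 4P − 88.
Without the tax, 132.5 − 0.5P = 4P − 88 gives 4.5P = 220.5, so P* = $49 and Q* = 108.
With the tax collected from suppliers, supply shifts: Qs = 4(P − 22.5) − 88.
Solving gives Q = 98 with consumers paying $69 and suppliers receiving $46.5 (the $22.5 wedge).
ΔPS is the trapezoid between Q = 98 and Q = 108 of height $2.5: ½ · (108 + 98) · 2.5 = $257.5.

Producer surplus falls by $257.5 hundred.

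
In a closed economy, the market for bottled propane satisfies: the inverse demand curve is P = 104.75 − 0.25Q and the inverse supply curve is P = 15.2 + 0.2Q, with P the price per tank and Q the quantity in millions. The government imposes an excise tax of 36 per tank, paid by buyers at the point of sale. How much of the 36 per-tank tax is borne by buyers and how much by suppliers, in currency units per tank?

Rewrite in direct form: Qd = 419 − 4P and Qs = 5P − 76.
Before the tax: set 419 − 4P = 5P − 76 → P* = 55, Q* = 199.
With the tax collected from buyers, demand (in seller-price terms) shifts: Qd = 419 − 4(P + 36).
Solving gives Q = 119 with buyers paying 75 and suppliers receiving 39 (the 36 wedge).
Burden on buyers: 20; on suppliers: 16. (They sum to 36.)
The less price-elastic side of the market bears the larger share of a per-unit tax.

Buyers bear 20 per tank; suppliers bear 16 per tank.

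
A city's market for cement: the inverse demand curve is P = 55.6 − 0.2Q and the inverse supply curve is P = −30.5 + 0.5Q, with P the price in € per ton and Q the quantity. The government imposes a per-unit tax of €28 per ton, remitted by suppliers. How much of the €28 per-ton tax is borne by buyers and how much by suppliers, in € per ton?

Buyers bear €8 per ton; suppliers bear €20 per ton.

Rewrite in direct form: Qd = 278 − 5P and Qs = 2P + 61.
Before the tax: set 278 − 5P = 2P + 61 → P* = €31, Q* = 123.
With the tax collected from suppliers, supply shifts: Qs = 2(P − 28) + 61.
New equilibrium: buyers pay €39, suppliers receive €11, Q = 83. (Wedge: Pb − Ps = 28.)
Burden on buyers: €8; on suppliers: €20. (They sum to €28.)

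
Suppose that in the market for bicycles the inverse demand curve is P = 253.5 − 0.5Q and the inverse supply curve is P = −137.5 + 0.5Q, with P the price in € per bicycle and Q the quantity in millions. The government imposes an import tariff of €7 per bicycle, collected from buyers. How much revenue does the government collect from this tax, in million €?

Rewrite in direct form: Qd = 507 − 2P and Qs = 2P + 275.
Before the tax: set 507 − 2P = 2P + 275 → P* = €58, Q* = 391.
With the tax collected from buyers, demand (in seller-price terms) shifts: Qd = 507 − 2(P + 7).
Solving gives Q = 384 with buyers paying €61.5 and producers receiving €54.5 (the €7 wedge).
Revenue = t · Q = 7 · 384 = €2688.

Tax revenue = €2688 million.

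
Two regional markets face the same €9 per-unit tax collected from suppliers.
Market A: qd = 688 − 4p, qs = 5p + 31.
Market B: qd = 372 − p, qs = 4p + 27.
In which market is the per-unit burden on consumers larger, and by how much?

Market B, by €2.2.

Market A: pre-tax p* = €73, q* = 396; post-tax q = 376; per-unit burden on consumers = €5.
Market B: pre-tax p* = €69, q* = 303; post-tax q = 295.8; per-unit burden on consumers = €7.2.
Difference: €5 vs €7.2 → market B is larger by €2.2.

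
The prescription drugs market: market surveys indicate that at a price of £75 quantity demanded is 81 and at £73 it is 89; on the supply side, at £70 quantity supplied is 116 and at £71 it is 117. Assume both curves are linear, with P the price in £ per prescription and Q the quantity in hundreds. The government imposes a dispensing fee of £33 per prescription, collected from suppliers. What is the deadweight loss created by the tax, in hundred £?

Demand slope: (89 − 81)/(73 − 75) = -4, so Qd = 381 − 4P.
Supply slope: (117 − 116)/(71 − 70) = 1, so Qs = P + 46.
Without the tax, 381 − 4P = P + 46 gives 5P = 335, so P* = £67 and Q* = 113.
With the tax collected from suppliers, supply shifts: Qs = (P − 33) + 46.
New equilibrium: buyers pay £73.6, suppliers receive £40.6, Q = 86.6. (Wedge: Pb − Ps = 33.)
Quantity falls by |ΔQ| = |113 − 86.6| = 26.4.
DWL = ½ · t · |ΔQ| = ½ · 33 · 26.4 = £435.6.

Deadweight loss = £435.6 hundred.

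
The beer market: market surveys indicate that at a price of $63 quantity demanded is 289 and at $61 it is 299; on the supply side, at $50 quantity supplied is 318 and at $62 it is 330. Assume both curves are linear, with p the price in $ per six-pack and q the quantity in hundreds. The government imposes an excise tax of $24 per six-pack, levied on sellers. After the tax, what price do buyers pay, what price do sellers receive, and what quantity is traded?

Buyers pay $60; sellers receive $36; quantity = 304.

Demand slope: (299 − 289)/(61 − 63) = -5, so qd = 604 − 5p.
Supply slope: (330 − 318)/(62 − 50) = 1, so qs = p + 268.
Before the tax: set 604 − 5p = p + 268 → p* = $56, q* = 324.
With the tax collected from sellers, supply shifts: qs = (p − 24) + 268.
Solving gives q = 304 with buyers paying $60 and sellers receiving $36 (the $24 wedge).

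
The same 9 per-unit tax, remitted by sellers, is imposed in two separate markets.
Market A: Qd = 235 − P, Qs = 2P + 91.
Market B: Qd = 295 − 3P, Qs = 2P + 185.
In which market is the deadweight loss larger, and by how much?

Market A: pre-tax P* = 48, Q* = 187; post-tax Q = 181; deadweight loss = 27.
Market B: pre-tax P* = 22, Q* = 229; post-tax Q = 218.2; deadweight loss = 48.6.
Difference: 27 vs 48.6 → market B is larger by 21.6.

Market B, by 21.6.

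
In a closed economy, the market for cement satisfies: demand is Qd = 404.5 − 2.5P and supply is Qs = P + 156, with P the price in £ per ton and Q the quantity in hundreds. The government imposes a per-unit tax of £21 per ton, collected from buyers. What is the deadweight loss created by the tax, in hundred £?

Deadweight loss = £157.5 hundred.

Before the tax: set 404.5 − 2.5P = P + 156 → P* = £71, Q* = 227.
With the tax collected from buyers, demand (in seller-price terms) shifts: Qd = 404.5 − 2.5(P + 21).
Solving gives Q = 212 with buyers paying £77 and sellers receiving £56 (the £21 wedge).
Quantity falls by |ΔQ| = |227 − 212| = 15.
DWL = ½ · t · |ΔQ| = ½ · 21 · 15 = £157.5.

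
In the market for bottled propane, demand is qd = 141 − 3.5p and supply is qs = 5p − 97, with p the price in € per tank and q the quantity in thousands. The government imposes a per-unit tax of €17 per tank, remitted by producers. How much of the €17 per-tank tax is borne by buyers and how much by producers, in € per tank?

Buyers bear €10 per tank; producers bear €7 per tank.

Before the tax: set 141 − 3.5p = 5p − 97 → p* = €28, q* = 43.
With the tax collected from producers, supply shifts: qs = 5(p − 17) − 97.
New equilibrium: buyers pay €38, producers receive €21, q = 8. (Wedge: pb − ps = 17.)
Burden on buyers: €10; on producers: €7. (They sum to €17.)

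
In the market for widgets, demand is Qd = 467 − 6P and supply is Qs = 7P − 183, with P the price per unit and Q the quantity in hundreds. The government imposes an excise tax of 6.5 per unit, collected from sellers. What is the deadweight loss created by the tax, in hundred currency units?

Before the tax: set 467 − 6P = 7P − 183 → P* = 50, Q* = 167.
With the tax collected from sellers, supply shifts: Qs = 7(P − 6.5) − 183.
Solving gives Q = 146 with buyers paying 53.5 and sellers receiving 47 (the 6.5 wedge).
Quantity falls by |ΔQ| = |167 − 146| = 21.
DWL = ½ · t · |ΔQ| = ½ · 6.5 · 21 = 68.25.

Deadweight loss = 68.25 hundred.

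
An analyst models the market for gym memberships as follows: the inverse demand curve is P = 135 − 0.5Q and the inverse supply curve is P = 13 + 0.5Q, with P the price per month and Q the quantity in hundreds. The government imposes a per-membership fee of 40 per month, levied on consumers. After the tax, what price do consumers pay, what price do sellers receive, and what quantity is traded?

Consumers pay 94; sellers receive 54; quantity = 82.

Inverting to Q(P) form: Qd = 270 − 2P; Qs = 2P − 26.
Without the tax, 270 − 2P = 2P − 26 gives 4P = 296, so P* = 74 and Q* = 122.
With the tax collected from consumers, demand (in seller-price terms) shifts: Qd = 270 − 2(P + 40).
New equilibrium: consumers pay 94, sellers receive 54, Q = 82. (Wedge: Pb − Ps = 40.)
The less price-elastic side of the market bears the larger share of a per-unit tax.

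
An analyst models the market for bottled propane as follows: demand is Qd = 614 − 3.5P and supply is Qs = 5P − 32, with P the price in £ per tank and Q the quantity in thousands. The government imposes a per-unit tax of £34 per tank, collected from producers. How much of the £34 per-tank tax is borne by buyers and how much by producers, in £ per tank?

Without the tax, 614 − 3.5P = 5P − 32 gives 8.5P = 646, so P* = £76 and Q* = 348.
With the tax collected from producers, supply shifts: Qs = 5(P − 34) − 32.
New equilibrium: buyers pay £96, producers receive £62, Q = 278. (Wedge: Pb − Ps = 34.)
Burden on buyers: £20; on producers: £14. (They sum to £34.)

Buyers bear £20 per tank; producers bear £14 per tank.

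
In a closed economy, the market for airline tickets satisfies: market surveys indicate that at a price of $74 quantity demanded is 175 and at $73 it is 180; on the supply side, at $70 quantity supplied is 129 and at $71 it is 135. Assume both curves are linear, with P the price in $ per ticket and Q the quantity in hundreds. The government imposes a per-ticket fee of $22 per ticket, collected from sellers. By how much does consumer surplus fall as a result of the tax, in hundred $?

Demand slope: (180 − 175)/(73 − 74) = -5, so Qd = 545 − 5P.
Supply slope: (135 − 129)/(71 − 70) = 6, so Qs = 6P − 291.
Before the tax: set 545 − 5P = 6P − 291 → P* = $76, Q* = 165.
With the tax collected from sellers, supply shifts: Qs = 6(P − 22) − 291.
Solving gives Q = 105 with buyers paying $88 and sellers receiving $66 (the $22 wedge).
ΔCS is the trapezoid between Q = 105 and Q = 165 of height $12: ½ · (165 + 105) · 12 = $1620.

Consumer surplus falls by $1620 hundred.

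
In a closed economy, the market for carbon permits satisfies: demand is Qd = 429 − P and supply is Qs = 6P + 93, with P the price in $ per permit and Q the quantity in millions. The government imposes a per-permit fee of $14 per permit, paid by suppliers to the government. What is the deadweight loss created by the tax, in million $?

Without the tax, 429 − P = 6P + 93 gives 7P = 336, so P* = $48 and Q* = 381.
With the tax collected from suppliers, supply shifts: Qs = 6(P − 14) + 93.
Solving gives Q = 369 with consumers paying $60 and suppliers receiving $46 (the $14 wedge).
Quantity falls by |ΔQ| = |381 − 369| = 12.
DWL = ½ · t · |ΔQ| = ½ · 14 · 12 = $84.

Deadweight loss = $84 million.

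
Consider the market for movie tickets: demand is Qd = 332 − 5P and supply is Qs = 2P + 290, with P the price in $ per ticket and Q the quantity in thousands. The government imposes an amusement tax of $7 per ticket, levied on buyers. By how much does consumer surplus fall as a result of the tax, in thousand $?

Consumer surplus falls by $594 thousand.

Before the tax: set 332 − 5P = 2P + 290 → P* = $6, Q* = 302.
With the tax collected from buyers, demand (in seller-price terms) shifts: Qd = 332 − 5(P + 7).
Solving gives Q = 292 with buyers paying $8 and sellers receiving $1 (the $7 wedge).
ΔCS is the trapezoid between Q = 292 and Q = 302 of height $2: ½ · (302 + 292) · 2 = $594.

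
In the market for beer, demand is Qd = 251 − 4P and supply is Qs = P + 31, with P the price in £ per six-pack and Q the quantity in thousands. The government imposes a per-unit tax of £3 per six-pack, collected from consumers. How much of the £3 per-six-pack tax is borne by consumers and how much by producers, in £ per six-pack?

Consumers bear £0.6 per six-pack; producers bear £2.4 per six-pack.

Without the tax, 251 − 4P = P + 31 gives 5P = 220, so P* = £44 and Q* = 75.
With the tax collected from consumers, demand (in seller-price terms) shifts: Qd = 251 − 4(P + 3).
Solving gives Q = 72.6 with consumers paying £44.6 and producers receiving £41.6 (the £3 wedge).
Burden on consumers: £0.6; on producers: £2.4. (They sum to £3.)
The less price-elastic side of the market bears the larger share of a per-unit tax.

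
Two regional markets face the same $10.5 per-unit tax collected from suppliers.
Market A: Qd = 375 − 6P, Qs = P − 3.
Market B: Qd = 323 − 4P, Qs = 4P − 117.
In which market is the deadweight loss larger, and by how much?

Market A: pre-tax P* = $54, Q* = 51; post-tax Q = 42; deadweight loss = $47.25.
Market B: pre-tax P* = $55, Q* = 103; post-tax Q = 82; deadweight loss = $110.25.
Difference: $47.25 vs $110.25 → market B is larger by $63.

Market B, by $63.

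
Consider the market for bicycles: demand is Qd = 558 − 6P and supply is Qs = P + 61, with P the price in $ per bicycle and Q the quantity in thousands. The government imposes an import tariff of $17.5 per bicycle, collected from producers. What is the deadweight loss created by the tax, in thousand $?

Deadweight loss = $131.25 thousand.

Before the tax: set 558 − 6P = P + 61 → P* = $71, Q* = 132.
With the tax collected from producers, supply shifts: Qs = (P − 17.5) + 61.
Solving gives Q = 117 with buyers paying $73.5 and producers receiving $56 (the $17.5 wedge).
Quantity falls by |ΔQ| = |132 − 117| = 15.
DWL = ½ · t · |ΔQ| = ½ · 17.5 · 15 = $131.25.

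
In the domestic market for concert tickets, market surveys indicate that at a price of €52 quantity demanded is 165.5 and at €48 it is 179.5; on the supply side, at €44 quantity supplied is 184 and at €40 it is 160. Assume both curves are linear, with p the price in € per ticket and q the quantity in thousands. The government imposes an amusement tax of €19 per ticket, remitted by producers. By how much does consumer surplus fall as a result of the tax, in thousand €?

Demand slope: (179.5 − 165.5)/(48 − 52) = -3.5, so qd = 347.5 − 3.5p.
Supply slope: (160 − 184)/(40 − 44) = 6, so qs = 6p − 80.
Before the tax: set 347.5 − 3.5p = 6p − 80 → p* = €45, q* = 190.
With the tax collected from producers, supply shifts: qs = 6(p − 19) − 80.
Solving gives q = 148 with consumers paying €57 and producers receiving €38 (the €19 wedge).
ΔCS is the trapezoid between Q = 148 and Q = 190 of height €12: ½ · (190 + 148) · 12 = €2028.

Consumer surplus falls by €2028 thousand.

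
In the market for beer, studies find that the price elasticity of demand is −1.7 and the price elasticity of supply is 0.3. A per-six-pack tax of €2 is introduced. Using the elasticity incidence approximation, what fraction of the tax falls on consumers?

Consumers' share ≈ 0.15.

Incidence ratio: consumers' share ≈ εs / (εs + |εd|) = 0.3 / (0.3 + 1.7) = 0.15.
Supply is the less elastic side, so consumers bear the smaller share.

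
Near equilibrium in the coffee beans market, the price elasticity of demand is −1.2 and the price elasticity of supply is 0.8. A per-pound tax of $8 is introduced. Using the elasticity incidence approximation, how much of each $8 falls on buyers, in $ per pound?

Buyers bear ≈ $3.2 per pound.

Incidence ratio: buyers' share ≈ εs / (εs + |εd|) = 0.8 / (0.8 + 1.2) = 0.4.
So buyers bear ≈ 0.4 × $8 = $3.2; suppliers bear $4.8.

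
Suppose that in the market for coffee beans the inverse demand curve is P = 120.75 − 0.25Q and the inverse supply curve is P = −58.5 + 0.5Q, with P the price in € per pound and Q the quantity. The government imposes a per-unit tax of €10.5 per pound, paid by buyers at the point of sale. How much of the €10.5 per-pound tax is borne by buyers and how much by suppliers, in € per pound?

Rewrite in direct form: Qd = 483 − 4P and Qs = 2P + 117.
Without the tax, 483 − 4P = 2P + 117 gives 6P = 366, so P* = €61 and Q* = 239.
With the tax collected from buyers, demand (in seller-price terms) shifts: Qd = 483 − 4(P + 10.5).
Solving gives Q = 225 with buyers paying €64.5 and suppliers receiving €54 (the €10.5 wedge).
Burden on buyers: €3.5; on suppliers: €7. (They sum to €10.5.)

Buyers bear €3.5 per pound; suppliers bear €7 per pound.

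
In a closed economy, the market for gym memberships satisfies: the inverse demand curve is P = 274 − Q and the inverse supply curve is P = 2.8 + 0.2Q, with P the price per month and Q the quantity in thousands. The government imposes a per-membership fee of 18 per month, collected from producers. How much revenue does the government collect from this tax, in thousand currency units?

Inverting to Q(P) form: Qd = 274 − P; Qs = 5P − 14.
Without the tax, 274 − P = 5P − 14 gives 6P = 288, so P* = 48 and Q* = 226.
With the tax collected from producers, supply shifts: Qs = 5(P − 18) − 14.
New equilibrium: buyers pay 63, producers receive 45, Q = 211. (Wedge: Pb − Ps = 18.)
Revenue = t · Q = 18 · 211 = 3798.

Tax revenue = 3798 thousand.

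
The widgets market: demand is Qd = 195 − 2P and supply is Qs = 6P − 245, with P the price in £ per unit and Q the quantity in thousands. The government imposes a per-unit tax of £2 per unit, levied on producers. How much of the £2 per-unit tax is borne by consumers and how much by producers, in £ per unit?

Without the tax, 195 − 2P = 6P − 245 gives 8P = 440, so P* = £55 and Q* = 85.
With the tax collected from producers, supply shifts: Qs = 6(P − 2) − 245.
New equilibrium: consumers pay £56.5, producers receive £54.5, Q = 82. (Wedge: Pb − Ps = 2.)
Burden on consumers: £1.5; on producers: £0.5. (They sum to £2.)
The less price-elastic side of the market bears the larger share of a per-unit tax.

Consumers bear £1.5 per unit; producers bear £0.5 per unit.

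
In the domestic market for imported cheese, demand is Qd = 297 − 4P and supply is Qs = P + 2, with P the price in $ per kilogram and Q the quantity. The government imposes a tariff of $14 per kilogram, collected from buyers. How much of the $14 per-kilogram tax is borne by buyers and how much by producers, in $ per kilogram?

Before the tax: set 297 − 4P = P + 2 → P* = $59, Q* = 61.
With the tax collected from buyers, demand (in seller-price terms) shifts: Qd = 297 − 4(P + 14).
New equilibrium: buyers pay $61.8, producers receive $47.8, Q = 49.8. (Wedge: Pb − Ps = 14.)
Burden on buyers: $2.8; on producers: $11.2. (They sum to $14.)

Buyers bear $2.8 per kilogram; producers bear $11.2 per kilogram.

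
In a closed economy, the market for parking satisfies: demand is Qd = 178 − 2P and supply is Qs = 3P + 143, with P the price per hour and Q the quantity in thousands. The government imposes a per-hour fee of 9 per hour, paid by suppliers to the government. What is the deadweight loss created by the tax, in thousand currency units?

Before the tax: set 178 − 2P = 3P + 143 → P* = 7, Q* = 164.
With the tax collected from suppliers, supply shifts: Qs = 3(P − 9) + 143.
Solving gives Q = 153.2 with consumers paying 12.4 and suppliers receiving 3.4 (the 9 wedge).
Quantity falls by |ΔQ| = |164 − 153.2| = 10.8.
DWL = ½ · t · |ΔQ| = ½ · 9 · 10.8 = 48.6.

Deadweight loss = 48.6 thousand.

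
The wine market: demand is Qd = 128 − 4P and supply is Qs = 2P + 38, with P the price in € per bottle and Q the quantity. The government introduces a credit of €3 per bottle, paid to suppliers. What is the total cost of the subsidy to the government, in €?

Before the subsidy: set 128 − 4P = 2P + 38 → P* = €15, Q* = 68.
With a per-unit subsidy paid to suppliers, each receives P + 3 per unit sold, so supply becomes Qs = 2(P + 3) + 38.
New equilibrium: buyers pay €14, suppliers receive €17, Q = 72. (Wedge: Pb − Ps = −3.)
Outlay = t · Q = 3 · 72 = €216.

Government outlay = €216.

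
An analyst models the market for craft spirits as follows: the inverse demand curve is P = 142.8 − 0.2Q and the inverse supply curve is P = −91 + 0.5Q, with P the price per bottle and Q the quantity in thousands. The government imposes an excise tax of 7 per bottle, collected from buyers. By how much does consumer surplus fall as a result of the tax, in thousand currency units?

Rewrite in direct form: Qd = 714 − 5P and Qs = 2P + 182.
Before the tax: set 714 − 5P = 2P + 182 → P* = 76, Q* = 334.
With the tax collected from buyers, demand (in seller-price terms) shifts: Qd = 714 − 5(P + 7).
Solving gives Q = 324 with buyers paying 78 and producers receiving 71 (the 7 wedge).
ΔCS is the trapezoid between Q = 324 and Q = 334 of height 2: ½ · (334 + 324) · 2 = 658.

Consumer surplus falls by 658 thousand.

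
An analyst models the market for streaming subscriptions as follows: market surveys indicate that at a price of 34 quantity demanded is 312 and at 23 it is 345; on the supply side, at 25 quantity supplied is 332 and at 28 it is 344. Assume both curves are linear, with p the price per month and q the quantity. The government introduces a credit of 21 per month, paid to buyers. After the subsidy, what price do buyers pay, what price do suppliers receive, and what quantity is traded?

Buyers pay 14; suppliers receive 35; quantity = 372.

Demand slope: (345 − 312)/(23 − 34) = -3, so qd = 414 − 3p.
Supply slope: (344 − 332)/(28 − 25) = 4, so qs = 4p + 232.
Without the subsidy, 414 − 3p = 4p + 232 gives 7p = 182, so p* = 26 and q* = 336.
With a per-unit subsidy paid to buyers, each effectively pays p − 21, so demand becomes qd = 414 − 3(p − 21).
New equilibrium: buyers pay 14, suppliers receive 35, q = 372. (Wedge: pb − ps = −21.)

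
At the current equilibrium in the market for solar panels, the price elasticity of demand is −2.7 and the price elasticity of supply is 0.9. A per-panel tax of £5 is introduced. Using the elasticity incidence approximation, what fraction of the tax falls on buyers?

Buyers' share ≈ 0.25.

Incidence ratio: buyers' share ≈ εs / (εs + |εd|) = 0.9 / (0.9 + 2.7) = 0.25.
Supply is the less elastic side, so buyers bear the smaller share.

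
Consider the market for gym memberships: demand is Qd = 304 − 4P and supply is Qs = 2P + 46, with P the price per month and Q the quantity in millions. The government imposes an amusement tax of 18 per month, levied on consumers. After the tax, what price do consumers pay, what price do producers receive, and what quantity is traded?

Without the tax, 304 − 4P = 2P + 46 gives 6P = 258, so P* = 43 and Q* = 132.
With the tax collected from consumers, demand (in seller-price terms) shifts: Qd = 304 − 4(P + 18).
Solving gives Q = 108 with consumers paying 49 and producers receiving 31 (the 18 wedge).
The less price-elastic side of the market bears the larger share of a per-unit tax.

Consumers pay 49; producers receive 31; quantity = 108.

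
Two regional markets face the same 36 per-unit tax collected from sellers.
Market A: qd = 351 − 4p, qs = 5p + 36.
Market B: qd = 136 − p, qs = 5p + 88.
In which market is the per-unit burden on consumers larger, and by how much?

Market B, by 10.

Market A: pre-tax p* = 35, q* = 211; post-tax q = 131; per-unit burden on consumers = 20.
Market B: pre-tax p* = 8, q* = 128; post-tax q = 98; per-unit burden on consumers = 30.
Difference: 20 vs 30 → market B is larger by 10.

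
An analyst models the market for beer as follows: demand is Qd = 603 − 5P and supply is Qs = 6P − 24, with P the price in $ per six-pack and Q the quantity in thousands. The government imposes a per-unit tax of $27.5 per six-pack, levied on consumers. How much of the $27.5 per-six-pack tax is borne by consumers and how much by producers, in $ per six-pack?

Without the tax, 603 − 5P = 6P − 24 gives 11P = 627, so P* = $57 and Q* = 318.
With the tax collected from consumers, demand (in seller-price terms) shifts: Qd = 603 − 5(P + 27.5).
Solving gives Q = 243 with consumers paying $72 and producers receiving $44.5 (the $27.5 wedge).
Burden on consumers: $15; on producers: $12.5. (They sum to $27.5.)
The less price-elastic side of the market bears the larger share of a per-unit tax.

Consumers bear $15 per six-pack; producers bear $12.5 per six-pack.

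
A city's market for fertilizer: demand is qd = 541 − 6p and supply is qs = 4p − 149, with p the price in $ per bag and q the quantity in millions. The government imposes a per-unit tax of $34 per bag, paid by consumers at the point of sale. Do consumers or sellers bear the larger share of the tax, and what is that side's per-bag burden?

Before the tax: set 541 − 6p = 4p − 149 → p* = $69, q* = 127.
With the tax collected from consumers, demand (in seller-price terms) shifts: qd = 541 − 6(p + 34).
New equilibrium: consumers pay $82.6, sellers receive $48.6, q = 45.4. (Wedge: pb − ps = 34.)
Per-bag burden: consumers $13.6, sellers $20.4.
Sellers take the larger share because supply is less price-elastic here (demand slope 6 vs supply slope 4).

Sellers bear the larger share: $20.4 per bag.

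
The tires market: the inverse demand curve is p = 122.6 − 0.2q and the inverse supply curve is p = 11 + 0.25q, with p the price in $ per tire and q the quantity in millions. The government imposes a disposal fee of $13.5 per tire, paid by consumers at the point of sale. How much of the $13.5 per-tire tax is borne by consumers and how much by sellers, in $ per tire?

Consumers bear $6 per tire; sellers bear $7.5 per tire.

Inverting to q(p) form: qd = 613 − 5p; qs = 4p − 44.
Before the tax: set 613 − 5p = 4p − 44 → p* = $73, q* = 248.
With the tax collected from consumers, demand (in seller-price terms) shifts: qd = 613 − 5(p + 13.5).
Solving gives q = 218 with consumers paying $79 and sellers receiving $65.5 (the $13.5 wedge).
Burden on consumers: $6; on sellers: $7.5. (They sum to $13.5.)
The less price-elastic side of the market bears the larger share of a per-unit tax.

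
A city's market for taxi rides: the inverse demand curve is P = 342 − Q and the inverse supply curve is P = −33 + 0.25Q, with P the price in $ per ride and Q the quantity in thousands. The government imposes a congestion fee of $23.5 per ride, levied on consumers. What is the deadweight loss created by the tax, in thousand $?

Inverting to Q(P) form: Qd = 342 − P; Qs = 4P + 132.
Before the tax: set 342 − P = 4P + 132 → P* = $42, Q* = 300.
With the tax collected from consumers, demand (in seller-price terms) shifts: Qd = 342 − (P + 23.5).
New equilibrium: consumers pay $60.8, producers receive $37.3, Q = 281.2. (Wedge: Pb − Ps = 23.5.)
Quantity falls by |ΔQ| = |300 − 281.2| = 18.8.
DWL = ½ · t · |ΔQ| = ½ · 23.5 · 18.8 = $220.9.

Deadweight loss = $220.9 thousand.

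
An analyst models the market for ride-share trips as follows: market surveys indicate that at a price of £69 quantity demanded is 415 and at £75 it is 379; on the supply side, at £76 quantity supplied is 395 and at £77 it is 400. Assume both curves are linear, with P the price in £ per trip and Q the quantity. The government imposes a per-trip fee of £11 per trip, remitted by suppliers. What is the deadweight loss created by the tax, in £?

Demand slope: (379 − 415)/(75 − 69) = -6, so Qd = 829 − 6P.
Supply slope: (400 − 395)/(77 − 76) = 5, so Qs = 5P + 15.
Before the tax: set 829 − 6P = 5P + 15 → P* = £74, Q* = 385.
With the tax collected from suppliers, supply shifts: Qs = 5(P − 11) + 15.
New equilibrium: buyers pay £79, suppliers receive £68, Q = 355. (Wedge: Pb − Ps = 11.)
Quantity falls by |ΔQ| = |385 − 355| = 30.
DWL = ½ · t · |ΔQ| = ½ · 11 · 30 = £165.

Deadweight loss = £165.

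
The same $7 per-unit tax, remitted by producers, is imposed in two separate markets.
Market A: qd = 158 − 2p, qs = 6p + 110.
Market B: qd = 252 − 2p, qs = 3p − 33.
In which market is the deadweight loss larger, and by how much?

Market A: pre-tax p* = $6, q* = 146; post-tax q = 135.5; deadweight loss = $36.75.
Market B: pre-tax p* = $57, q* = 138; post-tax q = 129.6; deadweight loss = $29.4.
Difference: $36.75 vs $29.4 → market A is larger by $7.35.

Market A, by $7.35.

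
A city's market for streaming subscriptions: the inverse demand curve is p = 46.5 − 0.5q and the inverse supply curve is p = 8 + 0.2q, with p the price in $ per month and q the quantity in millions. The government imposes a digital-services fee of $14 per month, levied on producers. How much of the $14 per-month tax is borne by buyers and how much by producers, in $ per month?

Buyers bear $10 per month; producers bear $4 per month.

Inverting to q(p) form: qd = 93 − 2p; qs = 5p − 40.
Without the tax, 93 − 2p = 5p − 40 gives 7p = 133, so p* = $19 and q* = 55.
With the tax collected from producers, supply shifts: qs = 5(p − 14) − 40.
New equilibrium: buyers pay $29, producers receive $15, q = 35. (Wedge: pb − ps = 14.)
Burden on buyers: $10; on producers: $4. (They sum to $14.)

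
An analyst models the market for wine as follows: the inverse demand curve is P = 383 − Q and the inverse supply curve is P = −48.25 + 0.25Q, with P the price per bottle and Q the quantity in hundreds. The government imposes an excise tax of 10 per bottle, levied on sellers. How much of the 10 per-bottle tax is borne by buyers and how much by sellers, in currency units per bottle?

Inverting to Q(P) form: Qd = 383 − P; Qs = 4P + 193.
Before the tax: set 383 − P = 4P + 193 → P* = 38, Q* = 345.
With the tax collected from sellers, supply shifts: Qs = 4(P − 10) + 193.
New equilibrium: buyers pay 46, sellers receive 36, Q = 337. (Wedge: Pb − Ps = 10.)
Burden on buyers: 8; on sellers: 2. (They sum to 10.)
The less price-elastic side of the market bears the larger share of a per-unit tax.

Buyers bear 8 per bottle; sellers bear 2 per bottle.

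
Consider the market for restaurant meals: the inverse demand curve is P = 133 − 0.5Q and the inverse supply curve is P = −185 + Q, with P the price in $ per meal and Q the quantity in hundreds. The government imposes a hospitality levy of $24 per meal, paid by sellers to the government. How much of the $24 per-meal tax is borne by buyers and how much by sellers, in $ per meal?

Buyers bear $8 per meal; sellers bear $16 per meal.

Inverting to Q(P) form: Qd = 266 − 2P; Qs = P + 185.
Without the tax, 266 − 2P = P + 185 gives 3P = 81, so P* = $27 and Q* = 212.
With the tax collected from sellers, supply shifts: Qs = (P − 24) + 185.
New equilibrium: buyers pay $35, sellers receive $11, Q = 196. (Wedge: Pb − Ps = 24.)
Burden on buyers: $8; on sellers: $16. (They sum to $24.)
The less price-elastic side of the market bears the larger share of a per-unit tax.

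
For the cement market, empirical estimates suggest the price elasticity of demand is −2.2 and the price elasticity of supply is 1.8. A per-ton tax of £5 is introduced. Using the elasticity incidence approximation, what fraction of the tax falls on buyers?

Buyers' share ≈ 0.45.

Incidence ratio: buyers' share ≈ εs / (εs + |εd|) = 1.8 / (1.8 + 2.2) = 0.45.
Supply is the less elastic side, so buyers bear the smaller share.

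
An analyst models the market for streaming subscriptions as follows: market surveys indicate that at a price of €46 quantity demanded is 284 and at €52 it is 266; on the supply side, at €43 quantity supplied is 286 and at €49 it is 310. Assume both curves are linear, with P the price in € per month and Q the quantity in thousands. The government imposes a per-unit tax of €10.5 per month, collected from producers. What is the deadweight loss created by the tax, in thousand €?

Demand slope: (266 − 284)/(52 − 46) = -3, so Qd = 422 − 3P.
Supply slope: (310 − 286)/(49 − 43) = 4, so Qs = 4P + 114.
Before the tax: set 422 − 3P = 4P + 114 → P* = €44, Q* = 290.
With the tax collected from producers, supply shifts: Qs = 4(P − 10.5) + 114.
New equilibrium: buyers pay €50, producers receive €39.5, Q = 272. (Wedge: Pb − Ps = 10.5.)
Quantity falls by |ΔQ| = |290 − 272| = 18.
DWL = ½ · t · |ΔQ| = ½ · 10.5 · 18 = €94.5.

Deadweight loss = €94.5 thousand.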